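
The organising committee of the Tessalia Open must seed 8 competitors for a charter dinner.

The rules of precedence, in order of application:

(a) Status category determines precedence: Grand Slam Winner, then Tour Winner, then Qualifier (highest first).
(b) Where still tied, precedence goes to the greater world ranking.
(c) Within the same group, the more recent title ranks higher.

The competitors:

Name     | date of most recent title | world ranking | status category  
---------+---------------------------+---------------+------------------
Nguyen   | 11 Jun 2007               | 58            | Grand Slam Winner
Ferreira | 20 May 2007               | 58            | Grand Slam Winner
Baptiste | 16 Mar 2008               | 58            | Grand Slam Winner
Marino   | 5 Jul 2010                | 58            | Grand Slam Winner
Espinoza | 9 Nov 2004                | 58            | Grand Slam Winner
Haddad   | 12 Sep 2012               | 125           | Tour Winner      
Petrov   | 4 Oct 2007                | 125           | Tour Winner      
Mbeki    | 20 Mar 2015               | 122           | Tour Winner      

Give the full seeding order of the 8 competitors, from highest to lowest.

By status category: Marino, Baptiste, Nguyen, Ferreira and Espinoza (Grand Slam Winner); then Haddad, Petrov and Mbeki (Tour Winner).
Marino, Baptiste, Nguyen, Ferreira and Espinoza all have world ranking 58, so the next rule applies.
Among Marino, Baptiste, Nguyen, Ferreira and Espinoza, by date of most recent title (later first): Marino (5 Jul 2010) before Baptiste (16 Mar 2008) before Nguyen (11 Jun 2007) before Ferreira (20 May 2007) before Espinoza (9 Nov 2004).
Among Haddad, Petrov and Mbeki, by world ranking (higher first): Haddad and Petrov (125) before Mbeki (122).
Among Haddad and Petrov, by date of most recent title (later first): Haddad (12 Sep 2012) before Petrov (4 Oct 2007).
Full order: Marino, Baptiste, Nguyen, Ferreira, Espinoza, Haddad, Petrov, Mbeki.

Marino, Baptiste, Nguyen, Ferreira, Espinoza, Haddad, Petrov, Mbeki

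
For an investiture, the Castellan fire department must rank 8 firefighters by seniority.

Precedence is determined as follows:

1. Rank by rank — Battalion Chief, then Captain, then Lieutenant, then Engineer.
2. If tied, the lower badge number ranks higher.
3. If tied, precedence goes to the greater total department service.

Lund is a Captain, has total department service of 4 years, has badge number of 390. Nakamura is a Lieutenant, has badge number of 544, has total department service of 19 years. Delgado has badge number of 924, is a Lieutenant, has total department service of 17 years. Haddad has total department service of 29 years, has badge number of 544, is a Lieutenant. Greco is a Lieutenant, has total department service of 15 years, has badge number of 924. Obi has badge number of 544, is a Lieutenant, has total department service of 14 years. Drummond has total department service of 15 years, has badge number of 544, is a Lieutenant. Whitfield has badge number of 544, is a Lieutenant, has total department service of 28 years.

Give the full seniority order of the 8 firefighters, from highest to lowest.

Lund, Haddad, Whitfield, Nakamura, Drummond, Obi, Delgado, Greco

By rank: Lund (Captain); then Haddad, Whitfield, Nakamura, Drummond, Obi, Delgado and Greco (Lieutenant).
Among Haddad, Whitfield, Nakamura, Drummond, Obi, Delgado and Greco, by badge number (lower first): Haddad, Whitfield, Nakamura, Drummond and Obi (544) before Delgado and Greco (924).
Among Haddad, Whitfield, Nakamura, Drummond and Obi, by total department service (higher first): Haddad (29 years) before Whitfield (28 years) before Nakamura (19 years) before Drummond (15 years) before Obi (14 years).
Among Delgado and Greco, by total department service (higher first): Delgado (17 years) before Greco (15 years).
Full order: Lund, Haddad, Whitfield, Nakamura, Drummond, Obi, Delgado, Greco.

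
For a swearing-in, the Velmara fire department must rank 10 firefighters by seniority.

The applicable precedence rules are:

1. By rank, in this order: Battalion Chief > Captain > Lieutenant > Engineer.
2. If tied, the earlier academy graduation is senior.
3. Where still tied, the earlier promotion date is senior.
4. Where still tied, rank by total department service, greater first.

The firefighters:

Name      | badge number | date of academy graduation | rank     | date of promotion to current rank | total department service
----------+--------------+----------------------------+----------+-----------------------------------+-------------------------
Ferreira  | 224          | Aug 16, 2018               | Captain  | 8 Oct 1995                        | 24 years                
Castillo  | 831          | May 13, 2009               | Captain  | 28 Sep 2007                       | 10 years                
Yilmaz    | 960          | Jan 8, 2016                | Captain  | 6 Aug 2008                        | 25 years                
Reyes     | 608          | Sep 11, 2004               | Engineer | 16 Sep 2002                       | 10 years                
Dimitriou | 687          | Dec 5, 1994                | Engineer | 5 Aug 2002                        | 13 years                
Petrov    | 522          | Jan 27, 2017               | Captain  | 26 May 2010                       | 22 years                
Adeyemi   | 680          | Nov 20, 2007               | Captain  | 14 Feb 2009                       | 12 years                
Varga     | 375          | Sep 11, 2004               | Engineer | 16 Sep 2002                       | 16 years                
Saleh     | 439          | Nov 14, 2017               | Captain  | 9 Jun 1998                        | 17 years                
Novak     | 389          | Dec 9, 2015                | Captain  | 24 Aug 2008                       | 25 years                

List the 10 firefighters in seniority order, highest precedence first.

Adeyemi, Castillo, Novak, Yilmaz, Petrov, Saleh, Ferreira, Dimitriou, Varga, Reyes

By rank: Adeyemi, Castillo, Novak, Yilmaz, Petrov, Saleh and Ferreira (Captain); then Dimitriou, Varga and Reyes (Engineer).
Among Adeyemi, Castillo, Novak, Yilmaz, Petrov, Saleh and Ferreira, by date of academy graduation (earlier first): Adeyemi (Nov 20, 2007) before Castillo (May 13, 2009) before Novak (Dec 9, 2015) before Yilmaz (Jan 8, 2016) before Petrov (Jan 27, 2017) before Saleh (Nov 14, 2017) before Ferreira (Aug 16, 2018).
Among Dimitriou, Varga and Reyes, by date of academy graduation (earlier first): Dimitriou (Dec 5, 1994) before Varga and Reyes (Sep 11, 2004).
Varga and Reyes both have date of promotion to current rank 16 Sep 2002, so the next rule applies.
Among Varga and Reyes, by total department service (higher first): Varga (16 years) before Reyes (10 years).
Full order: Adeyemi, Castillo, Novak, Yilmaz, Petrov, Saleh, Ferreira, Dimitriou, Varga, Reyes.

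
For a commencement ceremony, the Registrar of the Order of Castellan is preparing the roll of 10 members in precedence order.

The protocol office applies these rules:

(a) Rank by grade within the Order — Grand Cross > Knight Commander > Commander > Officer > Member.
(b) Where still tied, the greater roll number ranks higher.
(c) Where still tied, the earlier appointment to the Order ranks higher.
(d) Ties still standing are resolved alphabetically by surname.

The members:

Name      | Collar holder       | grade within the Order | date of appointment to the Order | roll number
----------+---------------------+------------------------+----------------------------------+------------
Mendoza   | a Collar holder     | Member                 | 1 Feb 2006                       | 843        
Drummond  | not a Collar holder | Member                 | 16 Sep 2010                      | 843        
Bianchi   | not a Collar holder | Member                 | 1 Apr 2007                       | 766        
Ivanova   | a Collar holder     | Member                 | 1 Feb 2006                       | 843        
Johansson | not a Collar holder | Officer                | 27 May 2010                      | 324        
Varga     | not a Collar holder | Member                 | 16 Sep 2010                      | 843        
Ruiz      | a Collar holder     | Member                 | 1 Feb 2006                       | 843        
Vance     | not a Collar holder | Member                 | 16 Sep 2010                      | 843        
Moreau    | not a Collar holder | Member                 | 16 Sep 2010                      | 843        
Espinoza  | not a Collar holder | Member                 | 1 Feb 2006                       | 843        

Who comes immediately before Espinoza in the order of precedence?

By grade within the Order: Johansson (Officer); then Espinoza, Ivanova, Mendoza, Ruiz, Drummond, Moreau, Vance, Varga and Bianchi (Member).
Among Espinoza, Ivanova, Mendoza, Ruiz, Drummond, Moreau, Vance, Varga and Bianchi, by roll number (higher first): Espinoza, Ivanova, Mendoza, Ruiz, Drummond, Moreau, Vance and Varga (843) before Bianchi (766).
Among Espinoza, Ivanova, Mendoza, Ruiz, Drummond, Moreau, Vance and Varga, by date of appointment to the Order (earlier first): Espinoza, Ivanova, Mendoza and Ruiz (1 Feb 2006) before Drummond, Moreau, Vance and Varga (16 Sep 2010).
Among Espinoza, Ivanova, Mendoza and Ruiz, alphabetically by surname: Espinoza before Ivanova before Mendoza before Ruiz.
Among Drummond, Moreau, Vance and Varga, alphabetically by surname: Drummond before Moreau before Vance before Varga.
Order: Johansson, Espinoza, Ivanova, Mendoza, Ruiz, Drummond, Moreau, Vance, Varga, Bianchi.

Johansson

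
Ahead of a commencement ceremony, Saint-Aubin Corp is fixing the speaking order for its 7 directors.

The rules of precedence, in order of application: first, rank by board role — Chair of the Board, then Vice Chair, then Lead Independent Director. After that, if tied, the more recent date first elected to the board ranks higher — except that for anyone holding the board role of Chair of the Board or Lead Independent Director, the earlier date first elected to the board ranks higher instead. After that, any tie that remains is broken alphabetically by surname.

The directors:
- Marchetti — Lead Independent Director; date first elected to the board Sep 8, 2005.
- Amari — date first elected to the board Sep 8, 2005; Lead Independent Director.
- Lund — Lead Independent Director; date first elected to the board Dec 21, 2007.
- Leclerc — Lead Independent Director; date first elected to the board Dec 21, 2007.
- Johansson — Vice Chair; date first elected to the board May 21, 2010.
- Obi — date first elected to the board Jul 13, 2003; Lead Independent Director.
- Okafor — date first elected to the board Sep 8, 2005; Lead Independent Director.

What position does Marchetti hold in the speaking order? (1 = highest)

4

By board role: Johansson (Vice Chair); then Obi, Amari, Marchetti, Okafor, Leclerc and Lund (Lead Independent Director).
Among Obi, Amari, Marchetti, Okafor, Leclerc and Lund, by date first elected to the board (earlier first) (reversed rule for this group): Obi (Jul 13, 2003) before Amari, Marchetti and Okafor (Sep 8, 2005) before Leclerc and Lund (Dec 21, 2007).
Among Amari, Marchetti and Okafor, alphabetically by surname: Amari before Marchetti before Okafor.
Among Leclerc and Lund, alphabetically by surname: Leclerc before Lund.
Order: Johansson, Obi, Amari, Marchetti, Okafor, Leclerc, Lund. So position 4.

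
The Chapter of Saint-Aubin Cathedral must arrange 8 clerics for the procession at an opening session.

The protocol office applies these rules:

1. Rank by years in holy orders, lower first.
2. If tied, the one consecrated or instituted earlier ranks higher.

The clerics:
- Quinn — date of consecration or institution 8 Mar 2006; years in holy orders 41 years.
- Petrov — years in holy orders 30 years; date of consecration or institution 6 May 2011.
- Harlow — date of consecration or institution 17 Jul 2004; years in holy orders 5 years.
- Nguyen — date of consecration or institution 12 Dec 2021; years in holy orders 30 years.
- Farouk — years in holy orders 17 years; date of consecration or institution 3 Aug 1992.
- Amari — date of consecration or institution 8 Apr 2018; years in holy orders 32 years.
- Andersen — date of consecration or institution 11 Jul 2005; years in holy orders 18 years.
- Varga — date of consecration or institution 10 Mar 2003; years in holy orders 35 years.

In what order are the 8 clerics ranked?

Harlow, Farouk, Andersen, Petrov, Nguyen, Amari, Varga, Quinn

By years in holy orders (lower first): Harlow (5 years); then Farouk (17 years); then Andersen (18 years); then Petrov and Nguyen (both 30 years); then Amari (32 years); then Varga (35 years); then Quinn (41 years).
Among Petrov and Nguyen, by date of consecration or institution (earlier first): Petrov (6 May 2011) before Nguyen (12 Dec 2021).
Full order: Harlow, Farouk, Andersen, Petrov, Nguyen, Amari, Varga, Quinn.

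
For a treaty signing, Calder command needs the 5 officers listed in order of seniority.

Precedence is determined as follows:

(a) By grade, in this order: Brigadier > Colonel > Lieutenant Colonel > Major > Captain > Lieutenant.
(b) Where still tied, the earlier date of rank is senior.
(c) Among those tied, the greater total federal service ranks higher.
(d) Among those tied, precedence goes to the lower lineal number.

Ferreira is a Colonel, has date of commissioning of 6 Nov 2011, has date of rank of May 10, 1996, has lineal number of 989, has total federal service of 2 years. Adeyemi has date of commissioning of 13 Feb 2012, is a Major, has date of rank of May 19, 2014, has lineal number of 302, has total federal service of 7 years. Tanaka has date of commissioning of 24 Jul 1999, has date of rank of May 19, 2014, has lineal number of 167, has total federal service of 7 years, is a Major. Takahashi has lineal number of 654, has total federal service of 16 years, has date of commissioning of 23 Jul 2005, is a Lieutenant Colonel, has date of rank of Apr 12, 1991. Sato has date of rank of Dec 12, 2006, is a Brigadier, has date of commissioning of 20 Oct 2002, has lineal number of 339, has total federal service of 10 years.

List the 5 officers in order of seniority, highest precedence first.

Sato, Ferreira, Takahashi, Tanaka, Adeyemi

By grade: Sato (Brigadier); then Ferreira (Colonel); then Takahashi (Lieutenant Colonel); then Tanaka and Adeyemi (Major).
Tanaka and Adeyemi both have date of rank May 19, 2014, so the next rule applies.
Tanaka and Adeyemi both have total federal service 7 years, so the next rule applies.
Among Tanaka and Adeyemi, by lineal number (lower first): Tanaka (167) before Adeyemi (302).
Full order: Sato, Ferreira, Takahashi, Tanaka, Adeyemi.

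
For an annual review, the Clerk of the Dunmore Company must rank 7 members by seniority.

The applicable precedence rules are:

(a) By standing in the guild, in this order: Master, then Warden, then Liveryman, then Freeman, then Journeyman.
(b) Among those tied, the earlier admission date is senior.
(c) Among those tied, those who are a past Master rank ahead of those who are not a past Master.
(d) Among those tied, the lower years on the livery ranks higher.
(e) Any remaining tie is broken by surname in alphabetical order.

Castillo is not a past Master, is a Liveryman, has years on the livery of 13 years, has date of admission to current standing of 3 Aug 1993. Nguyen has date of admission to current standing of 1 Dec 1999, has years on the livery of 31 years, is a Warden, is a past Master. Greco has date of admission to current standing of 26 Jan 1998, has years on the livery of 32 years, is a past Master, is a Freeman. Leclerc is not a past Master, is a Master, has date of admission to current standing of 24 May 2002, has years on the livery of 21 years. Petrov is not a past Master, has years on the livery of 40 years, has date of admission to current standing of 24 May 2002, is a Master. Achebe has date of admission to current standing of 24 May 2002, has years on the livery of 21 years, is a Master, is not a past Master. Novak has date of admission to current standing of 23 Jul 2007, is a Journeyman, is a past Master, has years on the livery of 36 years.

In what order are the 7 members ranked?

By standing in the guild: Achebe, Leclerc and Petrov (Master); then Nguyen (Warden); then Castillo (Liveryman); then Greco (Freeman); then Novak (Journeyman).
Achebe, Leclerc and Petrov all have date of admission to current standing 24 May 2002, so the next rule applies.
Achebe, Leclerc and Petrov are each not a past Master, so the next rule applies.
Among Achebe, Leclerc and Petrov, by years on the livery (lower first): Achebe and Leclerc (21 years) before Petrov (40 years).
Among Achebe and Leclerc, alphabetically by surname: Achebe before Leclerc.
Full order: Achebe, Leclerc, Petrov, Nguyen, Castillo, Greco, Novak.

Achebe, Leclerc, Petrov, Nguyen, Castillo, Greco, Novak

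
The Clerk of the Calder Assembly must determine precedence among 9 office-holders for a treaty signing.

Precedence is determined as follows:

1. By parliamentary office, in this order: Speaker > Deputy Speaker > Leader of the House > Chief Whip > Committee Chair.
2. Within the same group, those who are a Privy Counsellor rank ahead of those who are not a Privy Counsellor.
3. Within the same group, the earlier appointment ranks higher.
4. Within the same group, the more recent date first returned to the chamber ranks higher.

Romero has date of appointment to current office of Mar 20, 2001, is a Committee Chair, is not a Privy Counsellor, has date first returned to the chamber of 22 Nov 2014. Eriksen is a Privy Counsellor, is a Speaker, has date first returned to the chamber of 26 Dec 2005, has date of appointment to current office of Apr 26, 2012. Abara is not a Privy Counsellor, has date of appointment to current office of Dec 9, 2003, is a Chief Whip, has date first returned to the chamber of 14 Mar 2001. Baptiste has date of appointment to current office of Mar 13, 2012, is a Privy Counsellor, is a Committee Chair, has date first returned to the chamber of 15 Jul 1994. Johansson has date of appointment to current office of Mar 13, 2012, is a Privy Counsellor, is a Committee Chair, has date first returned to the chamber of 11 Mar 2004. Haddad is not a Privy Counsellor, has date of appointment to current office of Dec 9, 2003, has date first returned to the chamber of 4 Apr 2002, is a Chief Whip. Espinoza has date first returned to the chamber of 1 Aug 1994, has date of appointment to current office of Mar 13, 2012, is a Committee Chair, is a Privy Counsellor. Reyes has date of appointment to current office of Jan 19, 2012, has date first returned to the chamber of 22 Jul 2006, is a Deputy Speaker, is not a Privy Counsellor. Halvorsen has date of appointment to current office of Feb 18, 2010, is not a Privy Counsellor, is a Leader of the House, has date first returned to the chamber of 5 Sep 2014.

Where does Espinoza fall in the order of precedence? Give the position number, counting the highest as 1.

By parliamentary office: Eriksen (Speaker); then Reyes (Deputy Speaker); then Halvorsen (Leader of the House); then Haddad and Abara (Chief Whip); then Johansson, Espinoza, Baptiste and Romero (Committee Chair).
Haddad and Abara are each not a Privy Counsellor, so the next rule applies.
Haddad and Abara both have date of appointment to current office Dec 9, 2003, so the next rule applies.
Among Haddad and Abara, by date first returned to the chamber (later first): Haddad (4 Apr 2002) before Abara (14 Mar 2001).
Among Johansson, Espinoza, Baptiste and Romero, a Privy Counsellor before not a Privy Counsellor: Johansson, Espinoza and Baptiste (a Privy Counsellor) before Romero (not a Privy Counsellor).
Johansson, Espinoza and Baptiste all have date of appointment to current office Mar 13, 2012, so the next rule applies.
Among Johansson, Espinoza and Baptiste, by date first returned to the chamber (later first): Johansson (11 Mar 2004) before Espinoza (1 Aug 1994) before Baptiste (15 Jul 1994).
Order: Eriksen, Reyes, Halvorsen, Haddad, Abara, Johansson, Espinoza, Baptiste, Romero. So position 7.

7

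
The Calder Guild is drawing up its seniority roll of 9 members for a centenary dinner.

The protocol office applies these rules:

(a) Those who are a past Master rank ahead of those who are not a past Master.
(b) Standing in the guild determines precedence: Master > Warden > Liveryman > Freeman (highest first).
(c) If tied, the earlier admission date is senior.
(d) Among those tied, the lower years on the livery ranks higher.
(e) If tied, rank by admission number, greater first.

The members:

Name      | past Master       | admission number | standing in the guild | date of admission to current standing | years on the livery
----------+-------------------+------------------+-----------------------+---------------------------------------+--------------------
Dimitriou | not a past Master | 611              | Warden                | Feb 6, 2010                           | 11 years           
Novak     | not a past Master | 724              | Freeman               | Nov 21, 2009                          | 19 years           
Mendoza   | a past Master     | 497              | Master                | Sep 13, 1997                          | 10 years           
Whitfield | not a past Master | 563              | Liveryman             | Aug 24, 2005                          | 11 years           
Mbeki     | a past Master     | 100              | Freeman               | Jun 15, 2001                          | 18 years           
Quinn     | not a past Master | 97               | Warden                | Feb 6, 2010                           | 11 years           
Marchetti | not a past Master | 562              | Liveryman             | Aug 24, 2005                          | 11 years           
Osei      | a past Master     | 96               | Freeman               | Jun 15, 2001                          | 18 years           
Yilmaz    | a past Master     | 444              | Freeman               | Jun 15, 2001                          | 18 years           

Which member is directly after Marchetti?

By the first rule: Mendoza, Yilmaz, Mbeki and Osei (each a past Master); then Dimitriou, Quinn, Whitfield, Marchetti and Novak (each not a past Master).
Among Mendoza, Yilmaz, Mbeki and Osei, by standing in the guild: Mendoza (Master) before Yilmaz, Mbeki and Osei (Freeman).
Yilmaz, Mbeki and Osei all have date of admission to current standing Jun 15, 2001, so the next rule applies.
Yilmaz, Mbeki and Osei all have years on the livery 18 years, so the next rule applies.
Among Yilmaz, Mbeki and Osei, by admission number (higher first): Yilmaz (444) before Mbeki (100) before Osei (96).
Among Dimitriou, Quinn, Whitfield, Marchetti and Novak, by standing in the guild: Dimitriou and Quinn (Warden) before Whitfield and Marchetti (Liveryman) before Novak (Freeman).
Dimitriou and Quinn both have date of admission to current standing Feb 6, 2010, so the next rule applies.
Dimitriou and Quinn both have years on the livery 11 years, so the next rule applies.
Among Dimitriou and Quinn, by admission number (higher first): Dimitriou (611) before Quinn (97).
Whitfield and Marchetti both have date of admission to current standing Aug 24, 2005, so the next rule applies.
Whitfield and Marchetti both have years on the livery 11 years, so the next rule applies.
Among Whitfield and Marchetti, by admission number (higher first): Whitfield (563) before Marchetti (562).
Order: Mendoza, Yilmaz, Mbeki, Osei, Dimitriou, Quinn, Whitfield, Marchetti, Novak.

Novak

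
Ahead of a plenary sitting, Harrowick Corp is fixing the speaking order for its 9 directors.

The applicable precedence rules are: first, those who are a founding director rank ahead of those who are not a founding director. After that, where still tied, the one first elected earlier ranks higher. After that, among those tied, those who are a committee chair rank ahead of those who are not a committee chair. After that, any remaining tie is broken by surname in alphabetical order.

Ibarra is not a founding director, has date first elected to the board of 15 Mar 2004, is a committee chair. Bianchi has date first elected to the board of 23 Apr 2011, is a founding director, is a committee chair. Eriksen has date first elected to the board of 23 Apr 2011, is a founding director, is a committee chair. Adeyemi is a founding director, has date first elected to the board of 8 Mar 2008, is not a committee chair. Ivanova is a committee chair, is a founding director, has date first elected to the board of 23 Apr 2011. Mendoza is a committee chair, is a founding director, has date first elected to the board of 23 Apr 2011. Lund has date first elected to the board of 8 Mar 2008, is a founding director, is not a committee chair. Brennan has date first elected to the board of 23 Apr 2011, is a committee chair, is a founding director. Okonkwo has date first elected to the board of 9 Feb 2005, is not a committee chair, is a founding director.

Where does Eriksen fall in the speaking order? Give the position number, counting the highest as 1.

6

By the first rule: Okonkwo, Adeyemi, Lund, Bianchi, Brennan, Eriksen, Ivanova and Mendoza (each a founding director); then Ibarra (not a founding director).
Among Okonkwo, Adeyemi, Lund, Bianchi, Brennan, Eriksen, Ivanova and Mendoza, by date first elected to the board (earlier first): Okonkwo (9 Feb 2005) before Adeyemi and Lund (8 Mar 2008) before Bianchi, Brennan, Eriksen, Ivanova and Mendoza (23 Apr 2011).
Adeyemi and Lund are each not a committee chair, so the next rule applies.
Among Adeyemi and Lund, alphabetically by surname: Adeyemi before Lund.
Bianchi, Brennan, Eriksen, Ivanova and Mendoza are each a committee chair, so the next rule applies.
Among Bianchi, Brennan, Eriksen, Ivanova and Mendoza, alphabetically by surname: Bianchi before Brennan before Eriksen before Ivanova before Mendoza.
Order: Okonkwo, Adeyemi, Lund, Bianchi, Brennan, Eriksen, Ivanova, Mendoza, Ibarra. So position 6.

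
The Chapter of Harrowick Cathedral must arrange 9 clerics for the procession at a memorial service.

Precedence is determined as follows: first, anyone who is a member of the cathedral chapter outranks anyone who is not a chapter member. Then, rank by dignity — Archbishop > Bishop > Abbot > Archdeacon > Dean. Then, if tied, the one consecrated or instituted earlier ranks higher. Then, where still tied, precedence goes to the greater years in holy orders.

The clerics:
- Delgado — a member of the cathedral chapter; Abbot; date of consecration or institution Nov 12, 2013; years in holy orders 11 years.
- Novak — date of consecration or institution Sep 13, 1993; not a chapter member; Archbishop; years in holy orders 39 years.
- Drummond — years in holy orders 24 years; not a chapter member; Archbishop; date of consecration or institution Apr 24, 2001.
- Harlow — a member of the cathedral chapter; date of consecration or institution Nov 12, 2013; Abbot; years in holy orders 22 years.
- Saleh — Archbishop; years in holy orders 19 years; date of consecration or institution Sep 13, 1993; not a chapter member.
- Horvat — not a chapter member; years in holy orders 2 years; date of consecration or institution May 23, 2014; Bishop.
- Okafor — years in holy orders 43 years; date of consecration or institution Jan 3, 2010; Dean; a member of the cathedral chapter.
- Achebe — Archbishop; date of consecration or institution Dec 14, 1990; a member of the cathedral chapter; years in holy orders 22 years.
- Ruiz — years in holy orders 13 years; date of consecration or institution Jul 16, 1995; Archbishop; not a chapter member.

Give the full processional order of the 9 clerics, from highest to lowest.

Achebe, Harlow, Delgado, Okafor, Novak, Saleh, Ruiz, Drummond, Horvat

By the first rule: Achebe, Harlow, Delgado and Okafor (each a member of the cathedral chapter); then Novak, Saleh, Ruiz, Drummond and Horvat (each not a chapter member).
Among Achebe, Harlow, Delgado and Okafor, by dignity: Achebe (Archbishop) before Harlow and Delgado (Abbot) before Okafor (Dean).
Harlow and Delgado both have date of consecration or institution Nov 12, 2013, so the next rule applies.
Among Harlow and Delgado, by years in holy orders (higher first): Harlow (22 years) before Delgado (11 years).
Among Novak, Saleh, Ruiz, Drummond and Horvat, by dignity: Novak, Saleh, Ruiz and Drummond (Archbishop) before Horvat (Bishop).
Among Novak, Saleh, Ruiz and Drummond, by date of consecration or institution (earlier first): Novak and Saleh (Sep 13, 1993) before Ruiz (Jul 16, 1995) before Drummond (Apr 24, 2001).
Among Novak and Saleh, by years in holy orders (higher first): Novak (39 years) before Saleh (19 years).
Full order: Achebe, Harlow, Delgado, Okafor, Novak, Saleh, Ruiz, Drummond, Horvat.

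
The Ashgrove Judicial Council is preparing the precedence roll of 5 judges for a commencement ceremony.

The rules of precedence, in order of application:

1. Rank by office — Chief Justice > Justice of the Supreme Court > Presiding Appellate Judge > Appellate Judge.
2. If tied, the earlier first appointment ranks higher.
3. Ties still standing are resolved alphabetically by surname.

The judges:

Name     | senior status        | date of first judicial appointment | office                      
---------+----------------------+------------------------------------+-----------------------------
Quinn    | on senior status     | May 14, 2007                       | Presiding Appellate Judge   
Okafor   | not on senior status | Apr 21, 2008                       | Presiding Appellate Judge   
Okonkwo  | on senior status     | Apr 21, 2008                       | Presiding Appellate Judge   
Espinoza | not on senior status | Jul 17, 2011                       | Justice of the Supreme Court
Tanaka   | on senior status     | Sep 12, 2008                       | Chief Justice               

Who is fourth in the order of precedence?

Okafor

By office: Tanaka (Chief Justice); then Espinoza (Justice of the Supreme Court); then Quinn, Okafor and Okonkwo (Presiding Appellate Judge).
Among Quinn, Okafor and Okonkwo, by date of first judicial appointment (earlier first): Quinn (May 14, 2007) before Okafor and Okonkwo (Apr 21, 2008).
Among Okafor and Okonkwo, alphabetically by surname: Okafor before Okonkwo.
Order: Tanaka, Espinoza, Quinn, Okafor, Okonkwo.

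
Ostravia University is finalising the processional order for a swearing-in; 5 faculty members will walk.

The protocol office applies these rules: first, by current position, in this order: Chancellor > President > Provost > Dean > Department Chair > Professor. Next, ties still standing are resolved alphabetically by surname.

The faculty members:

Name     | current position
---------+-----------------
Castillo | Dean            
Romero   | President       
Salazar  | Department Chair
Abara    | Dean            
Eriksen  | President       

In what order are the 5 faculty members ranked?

Eriksen, Romero, Abara, Castillo, Salazar

By current position: Eriksen and Romero (President); then Abara and Castillo (Dean); then Salazar (Department Chair).
Among Eriksen and Romero, alphabetically by surname: Eriksen before Romero.
Among Abara and Castillo, alphabetically by surname: Abara before Castillo.
Full order: Eriksen, Romero, Abara, Castillo, Salazar.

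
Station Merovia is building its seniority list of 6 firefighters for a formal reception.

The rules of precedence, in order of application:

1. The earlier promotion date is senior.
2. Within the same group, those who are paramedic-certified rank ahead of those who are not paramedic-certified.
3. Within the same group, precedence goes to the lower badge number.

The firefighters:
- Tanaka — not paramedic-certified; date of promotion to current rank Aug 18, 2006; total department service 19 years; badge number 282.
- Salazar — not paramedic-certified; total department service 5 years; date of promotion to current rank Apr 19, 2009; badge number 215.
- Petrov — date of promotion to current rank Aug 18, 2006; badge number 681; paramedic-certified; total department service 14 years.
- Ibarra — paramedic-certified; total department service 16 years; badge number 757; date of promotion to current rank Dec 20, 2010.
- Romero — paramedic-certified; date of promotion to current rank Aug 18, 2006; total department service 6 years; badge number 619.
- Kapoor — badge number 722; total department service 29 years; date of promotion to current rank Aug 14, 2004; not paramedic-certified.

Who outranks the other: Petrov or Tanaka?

By date of promotion to current rank (earlier first): Kapoor (Aug 14, 2004); then Romero, Petrov and Tanaka (each Aug 18, 2006); then Salazar (Apr 19, 2009); then Ibarra (Dec 20, 2010).
Among Romero, Petrov and Tanaka, paramedic-certified before not paramedic-certified: Romero and Petrov (paramedic-certified) before Tanaka (not paramedic-certified).
Among Romero and Petrov, by badge number (lower first): Romero (619) before Petrov (681).
So Petrov takes precedence.

Petrov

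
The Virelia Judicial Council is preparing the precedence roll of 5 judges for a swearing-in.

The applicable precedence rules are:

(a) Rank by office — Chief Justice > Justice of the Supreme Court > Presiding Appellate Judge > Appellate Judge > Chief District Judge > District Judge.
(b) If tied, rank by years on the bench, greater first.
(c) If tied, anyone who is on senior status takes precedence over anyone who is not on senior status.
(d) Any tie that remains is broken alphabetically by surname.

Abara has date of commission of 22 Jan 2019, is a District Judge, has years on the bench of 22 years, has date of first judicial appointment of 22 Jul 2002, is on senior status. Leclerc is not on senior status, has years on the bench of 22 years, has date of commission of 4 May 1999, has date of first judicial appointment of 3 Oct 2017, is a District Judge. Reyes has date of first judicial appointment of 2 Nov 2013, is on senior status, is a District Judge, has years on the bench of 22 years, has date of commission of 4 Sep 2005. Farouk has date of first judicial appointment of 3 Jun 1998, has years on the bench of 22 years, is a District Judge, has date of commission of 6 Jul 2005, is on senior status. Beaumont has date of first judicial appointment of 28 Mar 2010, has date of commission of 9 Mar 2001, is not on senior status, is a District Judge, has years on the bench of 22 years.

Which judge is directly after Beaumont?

By office: Abara, Farouk, Reyes, Beaumont and Leclerc (District Judge).
Abara, Farouk, Reyes, Beaumont and Leclerc all have years on the bench 22 years, so the next rule applies.
Among Abara, Farouk, Reyes, Beaumont and Leclerc, on senior status before not on senior status: Abara, Farouk and Reyes (on senior status) before Beaumont and Leclerc (not on senior status).
Among Abara, Farouk and Reyes, alphabetically by surname: Abara before Farouk before Reyes.
Among Beaumont and Leclerc, alphabetically by surname: Beaumont before Leclerc.
Order: Abara, Farouk, Reyes, Beaumont, Leclerc.

Leclerc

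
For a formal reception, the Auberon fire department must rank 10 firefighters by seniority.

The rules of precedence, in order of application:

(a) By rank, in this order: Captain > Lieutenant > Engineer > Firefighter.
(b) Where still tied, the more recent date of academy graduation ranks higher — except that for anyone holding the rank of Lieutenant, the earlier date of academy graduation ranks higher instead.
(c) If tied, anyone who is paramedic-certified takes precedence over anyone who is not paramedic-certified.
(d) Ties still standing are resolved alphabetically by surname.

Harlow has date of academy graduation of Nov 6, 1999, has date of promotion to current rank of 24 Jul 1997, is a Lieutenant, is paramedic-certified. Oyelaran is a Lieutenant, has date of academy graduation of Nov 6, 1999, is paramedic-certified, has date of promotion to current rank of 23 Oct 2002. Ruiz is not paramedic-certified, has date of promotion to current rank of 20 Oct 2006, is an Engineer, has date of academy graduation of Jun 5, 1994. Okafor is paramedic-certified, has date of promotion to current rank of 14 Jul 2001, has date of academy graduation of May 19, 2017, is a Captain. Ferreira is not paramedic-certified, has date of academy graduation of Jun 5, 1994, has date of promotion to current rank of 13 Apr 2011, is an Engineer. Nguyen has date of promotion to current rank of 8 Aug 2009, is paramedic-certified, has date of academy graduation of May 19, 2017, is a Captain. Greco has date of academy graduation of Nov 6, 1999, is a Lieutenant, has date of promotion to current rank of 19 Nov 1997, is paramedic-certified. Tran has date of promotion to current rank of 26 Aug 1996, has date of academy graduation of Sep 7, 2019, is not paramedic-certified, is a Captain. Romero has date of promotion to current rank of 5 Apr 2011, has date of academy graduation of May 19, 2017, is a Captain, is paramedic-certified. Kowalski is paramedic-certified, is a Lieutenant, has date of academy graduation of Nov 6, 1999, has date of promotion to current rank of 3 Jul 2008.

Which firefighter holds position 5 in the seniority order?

Greco

By rank: Tran, Nguyen, Okafor and Romero (Captain); then Greco, Harlow, Kowalski and Oyelaran (Lieutenant); then Ferreira and Ruiz (Engineer).
Among Tran, Nguyen, Okafor and Romero, by date of academy graduation (later first): Tran (Sep 7, 2019) before Nguyen, Okafor and Romero (May 19, 2017).
Nguyen, Okafor and Romero are each paramedic-certified, so the next rule applies.
Among Nguyen, Okafor and Romero, alphabetically by surname: Nguyen before Okafor before Romero.
Greco, Harlow, Kowalski and Oyelaran all have date of academy graduation Nov 6, 1999, so the next rule applies.
Greco, Harlow, Kowalski and Oyelaran are each paramedic-certified, so the next rule applies.
Among Greco, Harlow, Kowalski and Oyelaran, alphabetically by surname: Greco before Harlow before Kowalski before Oyelaran.
Ferreira and Ruiz both have date of academy graduation Jun 5, 1994, so the next rule applies.
Ferreira and Ruiz are each not paramedic-certified, so the next rule applies.
Among Ferreira and Ruiz, alphabetically by surname: Ferreira before Ruiz.
Order: Tran, Nguyen, Okafor, Romero, Greco, Harlow, Kowalski, Oyelaran, Ferreira, Ruiz.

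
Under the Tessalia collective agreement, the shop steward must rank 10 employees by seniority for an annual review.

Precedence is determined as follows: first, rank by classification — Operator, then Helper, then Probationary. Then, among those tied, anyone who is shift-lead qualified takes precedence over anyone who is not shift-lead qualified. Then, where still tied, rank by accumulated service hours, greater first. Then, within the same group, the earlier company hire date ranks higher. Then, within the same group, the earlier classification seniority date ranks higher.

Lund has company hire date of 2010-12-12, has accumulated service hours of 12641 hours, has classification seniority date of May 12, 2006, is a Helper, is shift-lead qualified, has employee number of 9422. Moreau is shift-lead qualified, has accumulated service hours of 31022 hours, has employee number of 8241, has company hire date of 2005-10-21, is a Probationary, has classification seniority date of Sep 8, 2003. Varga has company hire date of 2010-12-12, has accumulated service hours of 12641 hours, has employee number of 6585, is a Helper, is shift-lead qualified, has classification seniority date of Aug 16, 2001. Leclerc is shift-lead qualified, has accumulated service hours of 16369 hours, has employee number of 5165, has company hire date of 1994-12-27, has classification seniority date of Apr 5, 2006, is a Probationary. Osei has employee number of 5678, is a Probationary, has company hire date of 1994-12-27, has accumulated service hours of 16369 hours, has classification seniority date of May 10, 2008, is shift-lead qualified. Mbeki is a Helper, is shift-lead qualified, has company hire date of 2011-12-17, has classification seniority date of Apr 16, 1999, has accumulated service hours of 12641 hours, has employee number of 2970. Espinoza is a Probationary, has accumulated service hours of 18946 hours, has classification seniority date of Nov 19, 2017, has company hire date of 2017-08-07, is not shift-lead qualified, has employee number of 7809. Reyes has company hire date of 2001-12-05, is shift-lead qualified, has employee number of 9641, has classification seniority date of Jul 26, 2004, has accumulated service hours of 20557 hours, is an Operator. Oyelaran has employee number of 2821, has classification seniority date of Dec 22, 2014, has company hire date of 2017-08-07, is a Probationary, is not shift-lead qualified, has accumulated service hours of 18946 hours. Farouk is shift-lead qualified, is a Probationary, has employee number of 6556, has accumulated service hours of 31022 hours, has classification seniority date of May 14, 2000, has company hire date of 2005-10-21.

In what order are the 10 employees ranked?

Reyes, Varga, Lund, Mbeki, Farouk, Moreau, Leclerc, Osei, Oyelaran, Espinoza

By classification: Reyes (Operator); then Varga, Lund and Mbeki (Helper); then Farouk, Moreau, Leclerc, Osei, Oyelaran and Espinoza (Probationary).
Varga, Lund and Mbeki are each shift-lead qualified, so the next rule applies.
Varga, Lund and Mbeki all have accumulated service hours 12641 hours, so the next rule applies.
Among Varga, Lund and Mbeki, by company hire date (earlier first): Varga and Lund (2010-12-12) before Mbeki (2011-12-17).
Among Varga and Lund, by classification seniority date (earlier first): Varga (Aug 16, 2001) before Lund (May 12, 2006).
Among Farouk, Moreau, Leclerc, Osei, Oyelaran and Espinoza, shift-lead qualified before not shift-lead qualified: Farouk, Moreau, Leclerc and Osei (shift-lead qualified) before Oyelaran and Espinoza (not shift-lead qualified).
Among Farouk, Moreau, Leclerc and Osei, by accumulated service hours (higher first): Farouk and Moreau (31022 hours) before Leclerc and Osei (16369 hours).
Farouk and Moreau both have company hire date 2005-10-21, so the next rule applies.
Among Farouk and Moreau, by classification seniority date (earlier first): Farouk (May 14, 2000) before Moreau (Sep 8, 2003).
Leclerc and Osei both have company hire date 1994-12-27, so the next rule applies.
Among Leclerc and Osei, by classification seniority date (earlier first): Leclerc (Apr 5, 2006) before Osei (May 10, 2008).
Oyelaran and Espinoza both have accumulated service hours 18946 hours, so the next rule applies.
Oyelaran and Espinoza both have company hire date 2017-08-07, so the next rule applies.
Among Oyelaran and Espinoza, by classification seniority date (earlier first): Oyelaran (Dec 22, 2014) before Espinoza (Nov 19, 2017).
Full order: Reyes, Varga, Lund, Mbeki, Farouk, Moreau, Leclerc, Osei, Oyelaran, Espinoza.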